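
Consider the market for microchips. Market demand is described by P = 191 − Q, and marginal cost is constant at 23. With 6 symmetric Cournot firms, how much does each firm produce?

Cournot with 6 identical firms: the symmetric best-response condition is 191 − 7q = 23. Each firm produces q = 24, total output Q = 144, price P = 47.

q_i = 24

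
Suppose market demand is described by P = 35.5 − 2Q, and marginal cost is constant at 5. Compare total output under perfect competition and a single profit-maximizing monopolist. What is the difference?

Under competition P = MC = 5, so Q = (35.5 − 5)/2 = 15.25.
A monopolist chooses Q where MR = MC. MR = 35.5 − 4Q; setting this equal to 5 gives Q = 7.625 and P = 20.25.
Change in total output: 7.625 − 15.25 = −7.625.

Total output falls by 7.625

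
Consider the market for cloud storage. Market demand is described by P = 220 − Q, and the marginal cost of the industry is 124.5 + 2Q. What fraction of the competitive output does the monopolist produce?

Q_m/Q_c = 0.75

A monopolist chooses Q where MR = MC. MR = 220 − 2Q; setting this equal to 124.5 + 2Q gives Q = 23.875 and P = 196.125.
Competitive equilibrium sets price equal to marginal cost: 220 − Q = 124.5 + 2Q, so Q = 191/6 and P = 1129/6.
Ratio Q_m/Q_c = 23.875/(191/6) = 0.75.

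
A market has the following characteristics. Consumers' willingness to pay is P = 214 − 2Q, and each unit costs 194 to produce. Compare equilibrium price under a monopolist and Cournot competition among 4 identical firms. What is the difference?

Monopoly sets MR = MC: 214 − 4Q = 194 ⇒ Q = 5, P = 214 − 2·5 = 204.
In a 4-firm Cournot equilibrium, symmetry and the first-order condition give q = (214 − 194)/(10) = 2. So Q = 8 and P = 198.
Change in equilibrium price: 198 − 204 = −6.

Equilibrium price falls by 6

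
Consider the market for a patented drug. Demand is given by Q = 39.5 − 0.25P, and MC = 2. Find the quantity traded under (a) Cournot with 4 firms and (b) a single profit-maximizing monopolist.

Cournot: Q = 31.2; Monopoly: Q = 19.5

Inverting demand: P = 158 − 4Q.
Cournot with 4 identical firms: the symmetric best-response condition is 158 − 20q = 2. Each firm produces q = 7.8, total output Q = 31.2, price P = 33.2.
A monopolist chooses Q where MR = MC. MR = 158 − 8Q; setting this equal to 2 gives Q = 19.5 and P = 80.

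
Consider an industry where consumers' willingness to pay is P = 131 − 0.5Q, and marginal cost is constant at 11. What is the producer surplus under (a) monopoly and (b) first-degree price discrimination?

Monopoly: PS = 7200; Perfect PD: PS = 14400

A monopolist chooses Q where MR = MC. MR = 131 − Q; setting this equal to 11 gives Q = 120 and P = 71.
PS = (71 − 11)·120 = 7200.
Under first-degree price discrimination the firm charges each unit its demand price and produces up to where P = MC, i.e. Q = 240. Consumer surplus is zero; producer surplus equals total surplus.
PS = ½·(131 − 11)·240 = 14400.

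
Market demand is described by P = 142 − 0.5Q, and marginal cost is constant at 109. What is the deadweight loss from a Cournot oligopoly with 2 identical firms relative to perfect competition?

Perfect competition: P = MC = 109, so 142 − 0.5Q = 109 and Q = 66.
Cournot with 2 identical firms: the symmetric best-response condition is 142 − 1.5q = 109. Each firm produces q = 22, total output Q = 44, price P = 120.
DWL is the triangle between Q = 44 and Q = 66: ½·(66 − 44)·(120 − 109) = 121.

DWL = 121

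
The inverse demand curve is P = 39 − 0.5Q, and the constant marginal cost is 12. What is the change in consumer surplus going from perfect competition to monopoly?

CS falls by 546.75

Competitive firms price at marginal cost: P = 12, giving Q = 54.
CS = ½·(39 − 12)·54 = 729.
The monopolist equates marginal revenue to marginal cost: 39 − Q = 12, so Q = 27. From demand, P = 25.5.
CS = ½·(39 − 25.5)·27 = 182.25.
Change in consumer surplus: 182.25 − 729 = −546.75.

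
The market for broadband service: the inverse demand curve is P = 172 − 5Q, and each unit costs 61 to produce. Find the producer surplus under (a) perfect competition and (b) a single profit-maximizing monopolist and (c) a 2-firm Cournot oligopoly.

Competition: PS = 0; Monopoly: PS = 616.05; Cournot: PS = 547.6

Under competition P = MC = 61, so Q = (172 − 61)/5 = 22.2.
PS = (61 − 61)·22.2 = 0.
A monopolist chooses Q where MR = MC. MR = 172 − 10Q; setting this equal to 61 gives Q = 11.1 and P = 116.5.
PS = (116.5 − 61)·11.1 = 616.05.
With 2 symmetric Cournot firms, each firm's FOC gives 172 − 15q = 61, so q = 7.4, Q = 2·7.4 = 14.8, and P = 98.
PS = (98 − 61)·14.8 = 547.6.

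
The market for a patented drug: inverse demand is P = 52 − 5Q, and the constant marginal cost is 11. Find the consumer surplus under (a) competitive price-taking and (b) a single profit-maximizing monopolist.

Under competition P = MC = 11, so Q = (52 − 11)/5 = 8.2.
CS = ½·(52 − 11)·8.2 = 168.1.
A monopolist chooses Q where MR = MC. MR = 52 − 10Q; setting this equal to 11 gives Q = 4.1 and P = 31.5.
CS = ½·(52 − 31.5)·4.1 = 42.025.

Competition: CS = 168.1; Monopoly: CS = 42.025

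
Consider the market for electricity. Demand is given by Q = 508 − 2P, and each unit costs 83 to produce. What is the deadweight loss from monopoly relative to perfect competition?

DWL = 7310.25

Inverting demand: P = 254 − 0.5Q.
Competitive firms price at marginal cost: P = 83, giving Q = 342.
A monopolist chooses Q where MR = MC. MR = 254 − Q; setting this equal to 83 gives Q = 171 and P = 168.5.
DWL is the triangle between Q = 171 and Q = 342: ½·(342 − 171)·(168.5 − 83) = 7310.25.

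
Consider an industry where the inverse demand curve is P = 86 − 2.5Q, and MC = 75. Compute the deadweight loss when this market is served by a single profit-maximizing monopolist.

Perfect competition: P = MC = 75, so 86 − 2.5Q = 75 and Q = 4.4.
Monopoly sets MR = MC: 86 − 5Q = 75 ⇒ Q = 2.2, P = 86 − 2.5·2.2 = 80.5.
DWL is the triangle between Q = 2.2 and Q = 4.4: ½·(4.4 − 2.2)·(80.5 − 75) = 6.05.

DWL = 6.05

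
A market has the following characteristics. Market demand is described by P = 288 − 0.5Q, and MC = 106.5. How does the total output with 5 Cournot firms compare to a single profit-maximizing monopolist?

Cournot: Q = 302.5; Monopoly: Q = 181.5

With 5 symmetric Cournot firms, each firm's FOC gives 288 − 3q = 106.5, so q = 60.5, Q = 5·60.5 = 302.5, and P = 136.75.
The monopolist equates marginal revenue to marginal cost: 288 − Q = 106.5, so Q = 181.5. From demand, P = 197.25.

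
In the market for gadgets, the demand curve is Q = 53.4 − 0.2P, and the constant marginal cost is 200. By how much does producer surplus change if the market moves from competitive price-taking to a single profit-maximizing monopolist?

Producer surplus rises by 224.45

Inverting demand: P = 267 − 5Q.
Competitive firms price at marginal cost: P = 200, giving Q = 13.4.
PS = (200 − 200)·13.4 = 0.
The monopolist equates marginal revenue to marginal cost: 267 − 10Q = 200, so Q = 6.7. From demand, P = 233.5.
PS = (233.5 − 200)·6.7 = 224.45.
Change in producer surplus: 224.45 − 0 = 224.45.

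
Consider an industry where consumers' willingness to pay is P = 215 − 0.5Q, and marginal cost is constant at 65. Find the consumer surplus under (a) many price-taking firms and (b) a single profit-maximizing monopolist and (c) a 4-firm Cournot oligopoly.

Competition: CS = 22500; Monopoly: CS = 5625; Cournot: CS = 14400

Under competition P = MC = 65, so Q = (215 − 65)/0.5 = 300.
CS = ½·(215 − 65)·300 = 22500.
The monopolist equates marginal revenue to marginal cost: 215 − Q = 65, so Q = 150. From demand, P = 140.
CS = ½·(215 − 140)·150 = 5625.
Cournot with 4 identical firms: the symmetric best-response condition is 215 − 2.5q = 65. Each firm produces q = 60, total output Q = 240, price P = 95.
CS = ½·(215 − 95)·240 = 14400.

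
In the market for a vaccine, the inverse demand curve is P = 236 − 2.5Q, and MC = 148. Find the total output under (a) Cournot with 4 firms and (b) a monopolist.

Cournot with 4 identical firms: the symmetric best-response condition is 236 − 12.5q = 148. Each firm produces q = 7.04, total output Q = 28.16, price P = 165.6.
The monopolist equates marginal revenue to marginal cost: 236 − 5Q = 148, so Q = 17.6. From demand, P = 192.

Cournot: Q = 28.16; Monopoly: Q = 17.6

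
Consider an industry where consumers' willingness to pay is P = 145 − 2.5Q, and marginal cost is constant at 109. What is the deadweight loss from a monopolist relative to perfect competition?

Perfect competition: P = MC = 109, so 145 − 2.5Q = 109 and Q = 14.4.
The monopolist equates marginal revenue to marginal cost: 145 − 5Q = 109, so Q = 7.2. From demand, P = 127.
DWL is the triangle between Q = 7.2 and Q = 14.4: ½·(14.4 − 7.2)·(127 − 109) = 64.8.

DWL = 64.8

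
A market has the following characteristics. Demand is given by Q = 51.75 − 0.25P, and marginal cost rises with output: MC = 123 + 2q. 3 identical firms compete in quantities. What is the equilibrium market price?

Inverting demand: P = 207 − 4Q.
With 3 symmetric Cournot firms, each firm's FOC gives 207 − 16q = 123 + 2q, so q = 14/3, Q = 3·14/3 = 14, and P = 151.

P = 151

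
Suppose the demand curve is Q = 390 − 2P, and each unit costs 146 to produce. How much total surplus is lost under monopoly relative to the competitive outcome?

Inverting demand: P = 195 − 0.5Q.
Competitive firms price at marginal cost: P = 146, giving Q = 98.
A monopolist chooses Q where MR = MC. MR = 195 − Q; setting this equal to 146 gives Q = 49 and P = 170.5.
DWL is the triangle between Q = 49 and Q = 98: ½·(98 − 49)·(170.5 − 146) = 600.25.

DWL = 600.25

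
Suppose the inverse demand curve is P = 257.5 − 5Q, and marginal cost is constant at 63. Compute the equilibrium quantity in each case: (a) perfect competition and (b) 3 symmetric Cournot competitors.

Under competition P = MC = 63, so Q = (257.5 − 63)/5 = 38.9.
Cournot with 3 identical firms: the symmetric best-response condition is 257.5 − 20q = 63. Each firm produces q = 9.725, total output Q = 29.175, price P = 111.625.

Competition: Q = 38.9; Cournot: Q = 29.175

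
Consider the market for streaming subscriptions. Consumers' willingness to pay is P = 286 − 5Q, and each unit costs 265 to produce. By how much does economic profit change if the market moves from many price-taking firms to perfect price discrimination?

Perfect competition: P = MC = 265, so 286 − 5Q = 265 and Q = 4.2.
Profit = (265 − 265)·4.2 = 0.
A perfectly discriminating monopolist sells every unit with P(Q) ≥ MC(Q), so output equals the competitive quantity Q = 4.2. Each buyer pays their reservation price, so CS = 0 and the firm captures all surplus.
PS equals the full surplus area, 44.1. Profit = 44.1 = 44.1.
Change in economic profit: 44.1 − 0 = 44.1.

Economic profit rises by 44.1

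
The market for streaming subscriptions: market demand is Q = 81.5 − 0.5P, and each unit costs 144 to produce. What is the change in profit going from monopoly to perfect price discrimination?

Profit rises by 45.125

Inverting demand: P = 163 − 2Q.
A monopolist chooses Q where MR = MC. MR = 163 − 4Q; setting this equal to 144 gives Q = 4.75 and P = 153.5.
Profit = (153.5 − 144)·4.75 = 45.125.
A perfectly discriminating monopolist sells every unit with P(Q) ≥ MC(Q), so output equals the competitive quantity Q = 9.5. Each buyer pays their reservation price, so CS = 0 and the firm captures all surplus.
PS equals the full surplus area, 90.25. Profit = 90.25 = 90.25.
Change in profit: 90.25 − 45.125 = 45.125.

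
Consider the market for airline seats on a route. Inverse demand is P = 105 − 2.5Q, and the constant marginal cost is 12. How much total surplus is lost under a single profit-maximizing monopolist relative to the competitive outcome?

Under competition P = MC = 12, so Q = (105 − 12)/2.5 = 37.2.
Monopoly sets MR = MC: 105 − 5Q = 12 ⇒ Q = 18.6, P = 105 − 2.5·18.6 = 58.5.
DWL is the triangle between Q = 18.6 and Q = 37.2: ½·(37.2 − 18.6)·(58.5 − 12) = 432.45.

DWL = 432.45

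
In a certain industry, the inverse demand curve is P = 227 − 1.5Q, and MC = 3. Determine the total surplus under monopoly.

TS = 12544

A monopolist chooses Q where MR = MC. MR = 227 − 3Q; setting this equal to 3 gives Q = 224/3 and P = 115.
CS = ½·(227 − 115)·224/3 = 12544/3; PS = (115 − 3)·224/3 = 25088/3; TS = 12544.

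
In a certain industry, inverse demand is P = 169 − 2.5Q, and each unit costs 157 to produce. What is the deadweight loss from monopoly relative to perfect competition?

Competitive firms price at marginal cost: P = 157, giving Q = 4.8.
The monopolist equates marginal revenue to marginal cost: 169 − 5Q = 157, so Q = 2.4. From demand, P = 163.
DWL is the triangle between Q = 2.4 and Q = 4.8: ½·(4.8 − 2.4)·(163 − 157) = 7.2.

DWL = 7.2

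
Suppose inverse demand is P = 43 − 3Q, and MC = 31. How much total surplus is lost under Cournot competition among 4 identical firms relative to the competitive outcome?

DWL = 0.96

Under competition P = MC = 31, so Q = (43 − 31)/3 = 4.
With 4 symmetric Cournot firms, each firm's FOC gives 43 − 15q = 31, so q = 0.8, Q = 4·0.8 = 3.2, and P = 33.4.
DWL is the triangle between Q = 3.2 and Q = 4: ½·(4 − 3.2)·(33.4 − 31) = 0.96.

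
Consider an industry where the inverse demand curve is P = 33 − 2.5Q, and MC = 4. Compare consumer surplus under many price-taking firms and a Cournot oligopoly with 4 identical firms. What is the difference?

Consumer surplus falls by 60.552

Under competition P = MC = 4, so Q = (33 − 4)/2.5 = 11.6.
CS = ½·(33 − 4)·11.6 = 168.2.
With 4 symmetric Cournot firms, each firm's FOC gives 33 − 12.5q = 4, so q = 2.32, Q = 4·2.32 = 9.28, and P = 9.8.
CS = ½·(33 − 9.8)·9.28 = 107.648.
Change in consumer surplus: 107.648 − 168.2 = −60.552.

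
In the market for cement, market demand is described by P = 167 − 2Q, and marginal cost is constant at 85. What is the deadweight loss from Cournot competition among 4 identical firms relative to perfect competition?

Competitive firms price at marginal cost: P = 85, giving Q = 41.
In a 4-firm Cournot equilibrium, symmetry and the first-order condition give q = (167 − 85)/(10) = 8.2. So Q = 32.8 and P = 101.4.
DWL is the triangle between Q = 32.8 and Q = 41: ½·(41 − 32.8)·(101.4 − 85) = 67.24.

DWL = 67.24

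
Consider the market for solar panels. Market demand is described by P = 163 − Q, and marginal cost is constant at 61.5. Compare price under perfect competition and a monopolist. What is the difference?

P rises by 50.75

Perfect competition: P = MC = 61.5, so 163 − Q = 61.5 and Q = 101.5.
The monopolist equates marginal revenue to marginal cost: 163 − 2Q = 61.5, so Q = 50.75. From demand, P = 112.25.
Change in price: 112.25 − 61.5 = 50.75.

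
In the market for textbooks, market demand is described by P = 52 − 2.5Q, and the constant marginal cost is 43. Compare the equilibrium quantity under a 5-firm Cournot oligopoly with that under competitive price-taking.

Cournot: Q = 3; Competition: Q = 3.6

With 5 symmetric Cournot firms, each firm's FOC gives 52 − 15q = 43, so q = 0.6, Q = 5·0.6 = 3, and P = 44.5.
Perfect competition: P = MC = 43, so 52 − 2.5Q = 43 and Q = 3.6.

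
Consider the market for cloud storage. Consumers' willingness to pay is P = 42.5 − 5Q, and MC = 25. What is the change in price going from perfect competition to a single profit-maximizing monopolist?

Under competition P = MC = 25, so Q = (42.5 − 25)/5 = 3.5.
The monopolist equates marginal revenue to marginal cost: 42.5 − 10Q = 25, so Q = 1.75. From demand, P = 33.75.
Change in price: 33.75 − 25 = 8.75.

Price rises by 8.75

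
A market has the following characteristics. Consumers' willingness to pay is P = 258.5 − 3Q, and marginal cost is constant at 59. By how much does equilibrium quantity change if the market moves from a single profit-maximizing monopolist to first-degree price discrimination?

Monopoly sets MR = MC: 258.5 − 6Q = 59 ⇒ Q = 33.25, P = 258.5 − 3·33.25 = 158.75.
With perfect price discrimination, output is the efficient level Q = 66.5 (where demand meets MC), but every buyer pays their willingness to pay: CS = 0 and PS = total surplus.
Change in equilibrium quantity: 66.5 − 33.25 = 33.25.

Equilibrium quantity rises by 33.25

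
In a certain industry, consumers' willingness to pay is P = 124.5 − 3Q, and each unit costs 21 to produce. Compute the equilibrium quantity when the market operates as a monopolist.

The monopolist equates marginal revenue to marginal cost: 124.5 − 6Q = 21, so Q = 17.25. From demand, P = 72.75.

Q = 17.25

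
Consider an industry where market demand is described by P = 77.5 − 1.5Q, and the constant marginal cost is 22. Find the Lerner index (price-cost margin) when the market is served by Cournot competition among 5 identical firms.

Lerner index = 0.296

Cournot with 5 identical firms: the symmetric best-response condition is 77.5 − 9q = 22. Each firm produces q = 37/6, total output Q = 185/6, price P = 31.25.
Lerner index = (P − MC)/P = (31.25 − 22)/31.25 = 0.296.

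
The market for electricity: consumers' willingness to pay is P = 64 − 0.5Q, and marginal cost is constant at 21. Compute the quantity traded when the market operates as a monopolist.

Monopoly sets MR = MC: 64 − Q = 21 ⇒ Q = 43, P = 64 − 0.5·43 = 42.5.

Q = 43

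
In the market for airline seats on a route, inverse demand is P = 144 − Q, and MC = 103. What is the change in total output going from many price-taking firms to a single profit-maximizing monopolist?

Q falls by 20.5

Perfect competition: P = MC = 103, so 144 − Q = 103 and Q = 41.
Monopoly sets MR = MC: 144 − 2Q = 103 ⇒ Q = 20.5, P = 144 − 20.5 = 123.5.
Change in total output: 20.5 − 41 = −20.5.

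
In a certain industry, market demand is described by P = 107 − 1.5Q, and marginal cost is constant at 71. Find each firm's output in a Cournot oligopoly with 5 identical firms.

With 5 symmetric Cournot firms, each firm's FOC gives 107 − 9q = 71, so q = 4, Q = 5·4 = 20, and P = 77.

q_i = 4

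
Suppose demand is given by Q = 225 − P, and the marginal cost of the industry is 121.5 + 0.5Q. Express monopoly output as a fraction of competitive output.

Q_m/Q_c = 0.6

Inverting demand: P = 225 − Q.
A monopolist chooses Q where MR = MC. MR = 225 − 2Q; setting this equal to 121.5 + 0.5Q gives Q = 41.4 and P = 183.6.
Competitive equilibrium sets price equal to marginal cost: 225 − Q = 121.5 + 0.5Q, so Q = 69 and P = 156.
Ratio Q_m/Q_c = 41.4/69 = 0.6.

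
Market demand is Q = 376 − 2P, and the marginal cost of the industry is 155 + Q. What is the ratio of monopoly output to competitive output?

Q_m/Q_c = 0.75

Inverting demand: P = 188 − 0.5Q.
The monopolist equates marginal revenue to marginal cost: 188 − Q = 155 + Q, so Q = 16.5. From demand, P = 179.75.
Competitive equilibrium sets price equal to marginal cost: 188 − 0.5Q = 155 + Q, so Q = 22 and P = 177.
Ratio Q_m/Q_c = 16.5/22 = 0.75.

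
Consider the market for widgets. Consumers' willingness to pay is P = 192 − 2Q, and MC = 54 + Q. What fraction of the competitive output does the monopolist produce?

Q_m/Q_c = 0.6

A monopolist chooses Q where MR = MC. MR = 192 − 4Q; setting this equal to 54 + Q gives Q = 27.6 and P = 136.8.
Under competition P = MC: 192 − 2Q = 54 + Q ⇒ Q = 46, P = 100.
Ratio Q_m/Q_c = 27.6/46 = 0.6.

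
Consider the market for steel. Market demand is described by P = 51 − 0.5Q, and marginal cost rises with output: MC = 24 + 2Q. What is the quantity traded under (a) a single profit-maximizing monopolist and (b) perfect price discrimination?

Monopoly sets MR = MC: 51 − Q = 24 + 2Q ⇒ Q = 9, P = 51 − 0.5·9 = 46.5.
Under first-degree price discrimination the firm charges each unit its demand price and produces up to where P = MC, i.e. Q = 10.8. Consumer surplus is zero; producer surplus equals total surplus.

Monopoly: Q = 9; Perfect PD: Q = 10.8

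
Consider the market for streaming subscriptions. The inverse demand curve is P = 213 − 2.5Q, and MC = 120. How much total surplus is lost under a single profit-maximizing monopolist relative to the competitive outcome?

Competitive firms price at marginal cost: P = 120, giving Q = 37.2.
A monopolist chooses Q where MR = MC. MR = 213 − 5Q; setting this equal to 120 gives Q = 18.6 and P = 166.5.
DWL is the triangle between Q = 18.6 and Q = 37.2: ½·(37.2 − 18.6)·(166.5 − 120) = 432.45.

DWL = 432.45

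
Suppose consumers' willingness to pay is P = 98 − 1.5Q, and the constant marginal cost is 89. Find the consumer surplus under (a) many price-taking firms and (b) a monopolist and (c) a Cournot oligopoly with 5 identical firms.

Competitive firms price at marginal cost: P = 89, giving Q = 6.
CS = ½·(98 − 89)·6 = 27.
Monopoly sets MR = MC: 98 − 3Q = 89 ⇒ Q = 3, P = 98 − 1.5·3 = 93.5.
CS = ½·(98 − 93.5)·3 = 6.75.
In a 5-firm Cournot equilibrium, symmetry and the first-order condition give q = (98 − 89)/(9) = 1. So Q = 5 and P = 90.5.
CS = ½·(98 − 90.5)·5 = 18.75.

Competition: CS = 27; Monopoly: CS = 6.75; Cournot: CS = 18.75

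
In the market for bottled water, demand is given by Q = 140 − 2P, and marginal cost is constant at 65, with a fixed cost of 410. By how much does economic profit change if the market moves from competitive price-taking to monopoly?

Inverting demand: P = 70 − 0.5Q.
Competitive firms price at marginal cost: P = 65, giving Q = 10.
Profit = (65 − 65)·10 − 410 = −410.
A monopolist chooses Q where MR = MC. MR = 70 − Q; setting this equal to 65 gives Q = 5 and P = 67.5.
Profit = (67.5 − 65)·5 − 410 = −397.5.
Change in economic profit: −397.5 − −410 = 12.5.

π rises by 12.5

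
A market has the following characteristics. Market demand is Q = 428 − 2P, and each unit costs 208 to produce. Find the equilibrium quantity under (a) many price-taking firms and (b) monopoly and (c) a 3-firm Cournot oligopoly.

Competition: Q = 12; Monopoly: Q = 6; Cournot: Q = 9

Inverting demand: P = 214 − 0.5Q.
Under competition P = MC = 208, so Q = (214 − 208)/0.5 = 12.
Monopoly sets MR = MC: 214 − Q = 208 ⇒ Q = 6, P = 214 − 0.5·6 = 211.
In a 3-firm Cournot equilibrium, symmetry and the first-order condition give q = (214 − 208)/(2) = 3. So Q = 9 and P = 209.5.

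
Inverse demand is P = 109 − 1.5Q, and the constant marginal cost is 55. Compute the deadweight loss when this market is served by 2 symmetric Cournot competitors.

Competitive firms price at marginal cost: P = 55, giving Q = 36.
Cournot with 2 identical firms: the symmetric best-response condition is 109 − 4.5q = 55. Each firm produces q = 12, total output Q = 24, price P = 73.
DWL is the triangle between Q = 24 and Q = 36: ½·(36 − 24)·(73 − 55) = 108.

DWL = 108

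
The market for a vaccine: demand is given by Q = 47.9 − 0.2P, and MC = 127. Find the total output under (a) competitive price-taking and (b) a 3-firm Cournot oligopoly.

Inverting demand: P = 239.5 − 5Q.
Competitive firms price at marginal cost: P = 127, giving Q = 22.5.
Cournot with 3 identical firms: the symmetric best-response condition is 239.5 − 20q = 127. Each firm produces q = 5.625, total output Q = 16.875, price P = 155.125.

Competition: Q = 22.5; Cournot: Q = 16.875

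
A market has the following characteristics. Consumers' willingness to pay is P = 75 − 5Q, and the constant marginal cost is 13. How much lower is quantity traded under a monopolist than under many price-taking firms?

Q falls by 6.2

Under competition P = MC = 13, so Q = (75 − 13)/5 = 12.4.
Monopoly sets MR = MC: 75 − 10Q = 13 ⇒ Q = 6.2, P = 75 − 5·6.2 = 44.
Change in quantity traded: 6.2 − 12.4 = −6.2.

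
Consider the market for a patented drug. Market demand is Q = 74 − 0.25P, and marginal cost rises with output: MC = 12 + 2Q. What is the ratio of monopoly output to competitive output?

Inverting demand: P = 296 − 4Q.
Monopoly sets MR = MC: 296 − 8Q = 12 + 2Q ⇒ Q = 28.4, P = 296 − 4·28.4 = 182.4.
Under competition P = MC: 296 − 4Q = 12 + 2Q ⇒ Q = 142/3, P = 320/3.
Ratio Q_m/Q_c = 28.4/(142/3) = 0.6.

Q_m/Q_c = 0.6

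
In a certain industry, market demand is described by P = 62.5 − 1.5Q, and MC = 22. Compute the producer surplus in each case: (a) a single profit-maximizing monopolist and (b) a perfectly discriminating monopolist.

Monopoly: PS = 273.375; Perfect PD: PS = 546.75

A monopolist chooses Q where MR = MC. MR = 62.5 − 3Q; setting this equal to 22 gives Q = 13.5 and P = 42.25.
PS = (42.25 − 22)·13.5 = 273.375.
With perfect price discrimination, output is the efficient level Q = 27 (where demand meets MC), but every buyer pays their willingness to pay: CS = 0 and PS = total surplus.
PS = ½·(62.5 − 22)·27 = 546.75.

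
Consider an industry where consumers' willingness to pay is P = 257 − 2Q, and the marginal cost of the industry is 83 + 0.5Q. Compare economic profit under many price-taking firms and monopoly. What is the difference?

Under competition P = MC: 257 − 2Q = 83 + 0.5Q ⇒ Q = 69.6, P = 117.8.
Profit = 117.8·69.6 − (83·69.6 + ½·0.5·69.6²) = 1211.04.
A monopolist chooses Q where MR = MC. MR = 257 − 4Q; setting this equal to 83 + 0.5Q gives Q = 116/3 and P = 539/3.
Profit = 539/3·116/3 − (83·116/3 + ½·0.5·(116/3)²) = 3364.
Change in economic profit: 3364 − 1211.04 = 2152.96.

Economic profit rises by 2152.96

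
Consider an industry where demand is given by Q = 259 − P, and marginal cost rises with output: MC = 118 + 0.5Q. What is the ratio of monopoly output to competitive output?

Inverting demand: P = 259 − Q.
The monopolist equates marginal revenue to marginal cost: 259 − 2Q = 118 + 0.5Q, so Q = 56.4. From demand, P = 202.6.
Competitive equilibrium sets price equal to marginal cost: 259 − Q = 118 + 0.5Q, so Q = 94 and P = 165.
Ratio Q_m/Q_c = 56.4/94 = 0.6.

Q_m/Q_c = 0.6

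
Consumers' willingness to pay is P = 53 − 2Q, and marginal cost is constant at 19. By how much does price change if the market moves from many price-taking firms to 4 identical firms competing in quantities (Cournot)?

Price rises by 6.8

Perfect competition: P = MC = 19, so 53 − 2Q = 19 and Q = 17.
Cournot with 4 identical firms: the symmetric best-response condition is 53 − 10q = 19. Each firm produces q = 3.4, total output Q = 13.6, price P = 25.8.
Change in price: 25.8 − 19 = 6.8.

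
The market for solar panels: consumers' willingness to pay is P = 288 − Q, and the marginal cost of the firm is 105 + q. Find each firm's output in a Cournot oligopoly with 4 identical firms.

With 4 symmetric Cournot firms, each firm's FOC gives 288 − 5q = 105 + q, so q = 30.5, Q = 4·30.5 = 122, and P = 166.

q_i = 30.5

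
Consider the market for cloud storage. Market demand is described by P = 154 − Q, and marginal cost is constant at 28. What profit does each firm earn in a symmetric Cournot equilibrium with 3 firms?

π_i = 992.25

In a 3-firm Cournot equilibrium, symmetry and the first-order condition give q = (154 − 28)/(4) = 31.5. So Q = 94.5 and P = 59.5.
Each firm's profit = (59.5 − 28)·31.5 = 992.25.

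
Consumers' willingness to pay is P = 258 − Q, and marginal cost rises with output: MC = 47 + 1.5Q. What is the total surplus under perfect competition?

TS = 8904.2

Competitive equilibrium sets price equal to marginal cost: 258 − Q = 47 + 1.5Q, so Q = 84.4 and P = 173.6.
CS = ½·(258 − 173.6)·84.4 = 3561.68; PS = (173.6·84.4 − 47·84.4 − ½·1.5·84.4²) = 5342.52; TS = 8904.2.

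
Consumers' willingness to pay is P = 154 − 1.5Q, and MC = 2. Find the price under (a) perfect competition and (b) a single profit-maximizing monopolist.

Perfect competition: P = MC = 2, so 154 − 1.5Q = 2 and Q = 304/3.
The monopolist equates marginal revenue to marginal cost: 154 − 3Q = 2, so Q = 152/3. From demand, P = 78.

Competition: P = 2; Monopoly: P = 78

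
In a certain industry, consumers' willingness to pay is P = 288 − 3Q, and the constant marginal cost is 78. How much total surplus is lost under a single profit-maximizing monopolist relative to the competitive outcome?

Competitive firms price at marginal cost: P = 78, giving Q = 70.
Monopoly sets MR = MC: 288 − 6Q = 78 ⇒ Q = 35, P = 288 − 3·35 = 183.
DWL is the triangle between Q = 35 and Q = 70: ½·(70 − 35)·(183 − 78) = 1837.5.

DWL = 1837.5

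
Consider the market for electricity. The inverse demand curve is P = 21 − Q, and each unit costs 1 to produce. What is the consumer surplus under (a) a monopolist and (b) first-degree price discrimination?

A monopolist chooses Q where MR = MC. MR = 21 − 2Q; setting this equal to 1 gives Q = 10 and P = 11.
CS = ½·(21 − 11)·10 = 50.
With perfect price discrimination, output is the efficient level Q = 20 (where demand meets MC), but every buyer pays their willingness to pay: CS = 0 and PS = total surplus.
CS = 0.

Monopoly: CS = 50; Perfect PD: CS = 0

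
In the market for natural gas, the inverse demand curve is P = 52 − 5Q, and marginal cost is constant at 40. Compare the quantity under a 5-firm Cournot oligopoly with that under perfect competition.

Cournot: Q = 2; Competition: Q = 2.4

With 5 symmetric Cournot firms, each firm's FOC gives 52 − 30q = 40, so q = 0.4, Q = 5·0.4 = 2, and P = 42.
Competitive firms price at marginal cost: P = 40, giving Q = 2.4.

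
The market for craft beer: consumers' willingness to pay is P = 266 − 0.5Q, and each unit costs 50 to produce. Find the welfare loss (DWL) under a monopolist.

Under competition P = MC = 50, so Q = (266 − 50)/0.5 = 432.
The monopolist equates marginal revenue to marginal cost: 266 − Q = 50, so Q = 216. From demand, P = 158.
DWL is the triangle between Q = 216 and Q = 432: ½·(432 − 216)·(158 − 50) = 11664.

DWL = 11664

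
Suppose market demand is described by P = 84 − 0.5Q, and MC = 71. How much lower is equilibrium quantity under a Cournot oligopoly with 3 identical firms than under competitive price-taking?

Competitive firms price at marginal cost: P = 71, giving Q = 26.
Cournot with 3 identical firms: the symmetric best-response condition is 84 − 2q = 71. Each firm produces q = 6.5, total output Q = 19.5, price P = 74.25.
Change in equilibrium quantity: 19.5 − 26 = −6.5.

Q falls by 6.5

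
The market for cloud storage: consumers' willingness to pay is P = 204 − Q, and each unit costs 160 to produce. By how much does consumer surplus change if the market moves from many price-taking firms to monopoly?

Perfect competition: P = MC = 160, so 204 − Q = 160 and Q = 44.
CS = ½·(204 − 160)·44 = 968.
The monopolist equates marginal revenue to marginal cost: 204 − 2Q = 160, so Q = 22. From demand, P = 182.
CS = ½·(204 − 182)·22 = 242.
Change in consumer surplus: 242 − 968 = −726.

Consumer surplus falls by 726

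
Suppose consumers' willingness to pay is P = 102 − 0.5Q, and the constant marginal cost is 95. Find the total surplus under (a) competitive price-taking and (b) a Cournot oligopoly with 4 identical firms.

Under competition P = MC = 95, so Q = (102 − 95)/0.5 = 14.
CS = ½·(102 − 95)·14 = 49; PS = (95 − 95)·14 = 0; TS = 49.
With 4 symmetric Cournot firms, each firm's FOC gives 102 − 2.5q = 95, so q = 2.8, Q = 4·2.8 = 11.2, and P = 96.4.
CS = ½·(102 − 96.4)·11.2 = 31.36; PS = (96.4 − 95)·11.2 = 15.68; TS = 47.04.

Competition: TS = 49; Cournot: TS = 47.04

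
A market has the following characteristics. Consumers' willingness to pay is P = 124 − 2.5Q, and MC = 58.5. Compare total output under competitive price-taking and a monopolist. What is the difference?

Under competition P = MC = 58.5, so Q = (124 − 58.5)/2.5 = 26.2.
The monopolist equates marginal revenue to marginal cost: 124 − 5Q = 58.5, so Q = 13.1. From demand, P = 91.25.
Change in total output: 13.1 − 26.2 = −13.1.

Total output falls by 13.1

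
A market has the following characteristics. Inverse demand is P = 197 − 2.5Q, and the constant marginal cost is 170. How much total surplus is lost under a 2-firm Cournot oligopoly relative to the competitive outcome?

DWL = 16.2

Under competition P = MC = 170, so Q = (197 − 170)/2.5 = 10.8.
With 2 symmetric Cournot firms, each firm's FOC gives 197 − 7.5q = 170, so q = 3.6, Q = 2·3.6 = 7.2, and P = 179.
DWL is the triangle between Q = 7.2 and Q = 10.8: ½·(10.8 − 7.2)·(179 − 170) = 16.2.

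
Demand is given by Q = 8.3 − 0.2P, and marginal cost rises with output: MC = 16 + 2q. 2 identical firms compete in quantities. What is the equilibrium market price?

Inverting demand: P = 41.5 − 5Q.
With 2 symmetric Cournot firms, each firm's FOC gives 41.5 − 15q = 16 + 2q, so q = 1.5, Q = 2·1.5 = 3, and P = 26.5.

P = 26.5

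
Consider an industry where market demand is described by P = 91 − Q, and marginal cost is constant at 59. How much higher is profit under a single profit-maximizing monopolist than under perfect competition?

π rises by 256

Competitive firms price at marginal cost: P = 59, giving Q = 32.
Profit = (59 − 59)·32 = 0.
A monopolist chooses Q where MR = MC. MR = 91 − 2Q; setting this equal to 59 gives Q = 16 and P = 75.
Profit = (75 − 59)·16 = 256.
Change in profit: 256 − 0 = 256.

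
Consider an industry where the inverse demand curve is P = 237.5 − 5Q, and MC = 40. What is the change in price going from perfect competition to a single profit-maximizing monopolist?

P rises by 98.75

Under competition P = MC = 40, so Q = (237.5 − 40)/5 = 39.5.
Monopoly sets MR = MC: 237.5 − 10Q = 40 ⇒ Q = 19.75, P = 237.5 − 5·19.75 = 138.75.
Change in price: 138.75 − 40 = 98.75.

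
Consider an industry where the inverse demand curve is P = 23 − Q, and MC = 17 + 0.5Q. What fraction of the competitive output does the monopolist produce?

Q_m/Q_c = 0.6

Monopoly sets MR = MC: 23 − 2Q = 17 + 0.5Q ⇒ Q = 2.4, P = 23 − 2.4 = 20.6.
Under competition P = MC: 23 − Q = 17 + 0.5Q ⇒ Q = 4, P = 19.
Ratio Q_m/Q_c = 2.4/4 = 0.6.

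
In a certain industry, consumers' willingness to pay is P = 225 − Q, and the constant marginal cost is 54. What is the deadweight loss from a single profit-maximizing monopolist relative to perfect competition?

DWL = 3655.125

Under competition P = MC = 54, so Q = (225 − 54)/1 = 171.
Monopoly sets MR = MC: 225 − 2Q = 54 ⇒ Q = 85.5, P = 225 − 85.5 = 139.5.
DWL is the triangle between Q = 85.5 and Q = 171: ½·(171 − 85.5)·(139.5 − 54) = 3655.125.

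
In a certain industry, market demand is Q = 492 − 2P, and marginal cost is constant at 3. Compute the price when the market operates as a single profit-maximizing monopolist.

P = 124.5

Inverting demand: P = 246 − 0.5Q.
Monopoly sets MR = MC: 246 − Q = 3 ⇒ Q = 243, P = 246 − 0.5·243 = 124.5.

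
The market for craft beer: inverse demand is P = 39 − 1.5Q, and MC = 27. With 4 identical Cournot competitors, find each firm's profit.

With 4 symmetric Cournot firms, each firm's FOC gives 39 − 7.5q = 27, so q = 1.6, Q = 4·1.6 = 6.4, and P = 29.4.
Each firm's profit = (29.4 − 27)·1.6 = 3.84.

π_i = 3.84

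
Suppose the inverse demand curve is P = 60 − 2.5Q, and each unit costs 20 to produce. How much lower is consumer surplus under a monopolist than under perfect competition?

Competitive firms price at marginal cost: P = 20, giving Q = 16.
CS = ½·(60 − 20)·16 = 320.
The monopolist equates marginal revenue to marginal cost: 60 − 5Q = 20, so Q = 8. From demand, P = 40.
CS = ½·(60 − 40)·8 = 80.
Change in consumer surplus: 80 − 320 = −240.

CS falls by 240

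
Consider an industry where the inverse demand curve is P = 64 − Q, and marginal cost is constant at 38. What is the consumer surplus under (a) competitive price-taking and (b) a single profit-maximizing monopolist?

Competition: CS = 338; Monopoly: CS = 84.5

Competitive firms price at marginal cost: P = 38, giving Q = 26.
CS = ½·(64 − 38)·26 = 338.
Monopoly sets MR = MC: 64 − 2Q = 38 ⇒ Q = 13, P = 64 − 13 = 51.
CS = ½·(64 − 51)·13 = 84.5.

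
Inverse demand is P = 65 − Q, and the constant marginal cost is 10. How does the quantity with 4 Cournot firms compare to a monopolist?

In a 4-firm Cournot equilibrium, symmetry and the first-order condition give q = (65 − 10)/(5) = 11. So Q = 44 and P = 21.
The monopolist equates marginal revenue to marginal cost: 65 − 2Q = 10, so Q = 27.5. From demand, P = 37.5.

Cournot: Q = 44; Monopoly: Q = 27.5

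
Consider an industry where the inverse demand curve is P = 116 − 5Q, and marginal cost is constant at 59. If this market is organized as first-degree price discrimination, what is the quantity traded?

Q = 11.4

A perfectly discriminating monopolist sells every unit with P(Q) ≥ MC(Q), so output equals the competitive quantity Q = 11.4. Each buyer pays their reservation price, so CS = 0 and the firm captures all surplus.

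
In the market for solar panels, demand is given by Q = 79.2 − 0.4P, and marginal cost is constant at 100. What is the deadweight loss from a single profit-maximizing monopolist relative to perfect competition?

Inverting demand: P = 198 − 2.5Q.
Competitive firms price at marginal cost: P = 100, giving Q = 39.2.
The monopolist equates marginal revenue to marginal cost: 198 − 5Q = 100, so Q = 19.6. From demand, P = 149.
DWL is the triangle between Q = 19.6 and Q = 39.2: ½·(39.2 − 19.6)·(149 − 100) = 480.2.

DWL = 480.2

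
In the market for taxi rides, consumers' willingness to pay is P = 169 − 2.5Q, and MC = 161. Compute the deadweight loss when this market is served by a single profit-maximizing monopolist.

Under competition P = MC = 161, so Q = (169 − 161)/2.5 = 3.2.
The monopolist equates marginal revenue to marginal cost: 169 − 5Q = 161, so Q = 1.6. From demand, P = 165.
DWL is the triangle between Q = 1.6 and Q = 3.2: ½·(3.2 − 1.6)·(165 − 161) = 3.2.

DWL = 3.2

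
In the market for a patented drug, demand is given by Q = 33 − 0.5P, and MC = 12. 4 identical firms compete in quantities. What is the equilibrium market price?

P = 22.8

Inverting demand: P = 66 − 2Q.
Cournot with 4 identical firms: the symmetric best-response condition is 66 − 10q = 12. Each firm produces q = 5.4, total output Q = 21.6, price P = 22.8.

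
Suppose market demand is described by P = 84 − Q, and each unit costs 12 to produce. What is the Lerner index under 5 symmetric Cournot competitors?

Cournot with 5 identical firms: the symmetric best-response condition is 84 − 6q = 12. Each firm produces q = 12, total output Q = 60, price P = 24.
Lerner index = (P − MC)/P = (24 − 12)/24 = 0.5.

Lerner index = 0.5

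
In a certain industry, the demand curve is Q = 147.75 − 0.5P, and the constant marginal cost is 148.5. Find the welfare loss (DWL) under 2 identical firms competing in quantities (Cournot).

Inverting demand: P = 295.5 − 2Q.
Under competition P = MC = 148.5, so Q = (295.5 − 148.5)/2 = 73.5.
With 2 symmetric Cournot firms, each firm's FOC gives 295.5 − 6q = 148.5, so q = 24.5, Q = 2·24.5 = 49, and P = 197.5.
DWL is the triangle between Q = 49 and Q = 73.5: ½·(73.5 − 49)·(197.5 − 148.5) = 600.25.

DWL = 600.25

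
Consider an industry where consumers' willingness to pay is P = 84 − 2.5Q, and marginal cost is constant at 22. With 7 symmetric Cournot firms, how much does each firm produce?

q_i = 3.1

With 7 symmetric Cournot firms, each firm's FOC gives 84 − 20q = 22, so q = 3.1, Q = 7·3.1 = 21.7, and P = 29.75.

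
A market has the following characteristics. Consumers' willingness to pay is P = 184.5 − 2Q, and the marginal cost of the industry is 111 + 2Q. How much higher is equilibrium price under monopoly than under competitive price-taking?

Equilibrium price rises by 12.25

Competitive equilibrium sets price equal to marginal cost: 184.5 − 2Q = 111 + 2Q, so Q = 18.375 and P = 147.75.
Monopoly sets MR = MC: 184.5 − 4Q = 111 + 2Q ⇒ Q = 12.25, P = 184.5 − 2·12.25 = 160.
Change in equilibrium price: 160 − 147.75 = 12.25.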